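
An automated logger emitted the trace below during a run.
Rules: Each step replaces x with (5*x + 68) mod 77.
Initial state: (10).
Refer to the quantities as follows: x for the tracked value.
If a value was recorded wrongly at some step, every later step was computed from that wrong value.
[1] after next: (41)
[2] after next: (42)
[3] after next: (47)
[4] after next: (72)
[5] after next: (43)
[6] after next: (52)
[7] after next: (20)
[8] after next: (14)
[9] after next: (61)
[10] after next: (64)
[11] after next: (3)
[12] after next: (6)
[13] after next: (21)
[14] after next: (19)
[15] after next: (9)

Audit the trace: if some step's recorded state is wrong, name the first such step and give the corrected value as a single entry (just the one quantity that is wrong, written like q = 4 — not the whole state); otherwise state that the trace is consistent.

step 10, x = 65

Recomputing the run from the initial state:
step 1: x = 41
step 2: x = 42
step 3: x = 47
step 4: x = 72
step 5: x = 43
step 6: x = 52
step 7: x = 20
step 8: x = 14
step 9: x = 61
step 10: x = 65
step 11: x = 8
step 12: x = 31
step 13: x = 69
step 14: x = 28
step 15: x = 54
The first disagreement with the trace is at step 10, where the value should be x = 65.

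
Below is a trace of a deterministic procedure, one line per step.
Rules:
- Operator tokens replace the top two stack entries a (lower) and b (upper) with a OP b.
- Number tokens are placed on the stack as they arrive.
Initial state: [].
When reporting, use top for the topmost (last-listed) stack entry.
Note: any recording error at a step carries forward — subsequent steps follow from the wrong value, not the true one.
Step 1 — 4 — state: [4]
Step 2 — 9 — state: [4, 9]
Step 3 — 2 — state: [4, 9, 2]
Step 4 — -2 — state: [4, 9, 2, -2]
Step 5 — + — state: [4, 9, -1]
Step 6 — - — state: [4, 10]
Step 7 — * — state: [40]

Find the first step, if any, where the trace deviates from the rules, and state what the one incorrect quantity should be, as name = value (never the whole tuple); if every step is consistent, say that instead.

Recomputing the run from the initial state:
step 1: [4]
step 2: [4, 9]
step 3: [4, 9, 2]
step 4: [4, 9, 2, -2]
step 5: [4, 9, 0]
step 6: [4, 9]
step 7: [36]
The first disagreement with the trace is at step 5, where the value should be top = 0.

step 5, top = 0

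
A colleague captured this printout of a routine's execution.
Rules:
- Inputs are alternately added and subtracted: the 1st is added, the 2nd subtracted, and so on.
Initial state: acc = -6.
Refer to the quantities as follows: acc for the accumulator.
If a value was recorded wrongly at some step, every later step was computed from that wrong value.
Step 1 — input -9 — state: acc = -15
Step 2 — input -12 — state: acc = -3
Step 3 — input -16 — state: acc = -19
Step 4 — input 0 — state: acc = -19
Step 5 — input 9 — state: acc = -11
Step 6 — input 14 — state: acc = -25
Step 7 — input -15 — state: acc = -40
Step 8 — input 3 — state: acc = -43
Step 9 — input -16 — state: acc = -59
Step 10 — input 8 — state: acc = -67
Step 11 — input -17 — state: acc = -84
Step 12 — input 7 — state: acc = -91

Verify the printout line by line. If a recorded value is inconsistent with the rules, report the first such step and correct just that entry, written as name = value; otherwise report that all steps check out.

step 5, acc = -10

1. acc = -6 + -9 = -15 (matches)
2. acc = -15 - -12 = -3 (no discrepancy)
3. acc = -3 + -16 = -19 (no discrepancy)
4. acc = -19 - 0 = -19 (verified)
5. acc = -19 + 9 = -10 (first mismatch against the printout)
The earliest wrong entry is at step 5: it should read acc = -10.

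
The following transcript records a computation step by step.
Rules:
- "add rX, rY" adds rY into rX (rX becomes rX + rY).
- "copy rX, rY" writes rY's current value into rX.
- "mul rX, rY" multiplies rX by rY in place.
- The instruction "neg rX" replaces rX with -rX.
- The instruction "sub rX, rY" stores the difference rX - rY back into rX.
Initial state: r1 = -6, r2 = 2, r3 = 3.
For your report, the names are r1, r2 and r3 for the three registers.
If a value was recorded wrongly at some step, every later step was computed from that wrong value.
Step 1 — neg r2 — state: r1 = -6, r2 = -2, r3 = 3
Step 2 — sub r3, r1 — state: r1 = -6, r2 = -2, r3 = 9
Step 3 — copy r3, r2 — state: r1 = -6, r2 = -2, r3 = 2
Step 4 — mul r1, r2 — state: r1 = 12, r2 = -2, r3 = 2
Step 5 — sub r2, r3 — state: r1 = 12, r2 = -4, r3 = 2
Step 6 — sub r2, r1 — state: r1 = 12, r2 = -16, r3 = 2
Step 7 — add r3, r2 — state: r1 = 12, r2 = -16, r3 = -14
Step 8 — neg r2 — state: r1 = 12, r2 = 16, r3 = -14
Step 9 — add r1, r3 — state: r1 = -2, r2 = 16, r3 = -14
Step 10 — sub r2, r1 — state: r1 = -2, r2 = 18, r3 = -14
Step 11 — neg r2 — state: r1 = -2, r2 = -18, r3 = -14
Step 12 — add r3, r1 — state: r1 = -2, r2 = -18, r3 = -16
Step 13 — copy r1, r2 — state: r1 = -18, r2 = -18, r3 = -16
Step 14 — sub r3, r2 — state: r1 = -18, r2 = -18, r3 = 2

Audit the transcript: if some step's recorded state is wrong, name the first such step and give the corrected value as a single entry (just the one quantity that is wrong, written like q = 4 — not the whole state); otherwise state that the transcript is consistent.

step 3, r3 = -2

1. r2 = -(2) = -2 (same as recorded)
2. r3 = 3 - -6 = 9 (agrees with the transcript)
3. r3 = -2 (first mismatch against the transcript)
The earliest wrong entry is at step 3: it should read r3 = -2.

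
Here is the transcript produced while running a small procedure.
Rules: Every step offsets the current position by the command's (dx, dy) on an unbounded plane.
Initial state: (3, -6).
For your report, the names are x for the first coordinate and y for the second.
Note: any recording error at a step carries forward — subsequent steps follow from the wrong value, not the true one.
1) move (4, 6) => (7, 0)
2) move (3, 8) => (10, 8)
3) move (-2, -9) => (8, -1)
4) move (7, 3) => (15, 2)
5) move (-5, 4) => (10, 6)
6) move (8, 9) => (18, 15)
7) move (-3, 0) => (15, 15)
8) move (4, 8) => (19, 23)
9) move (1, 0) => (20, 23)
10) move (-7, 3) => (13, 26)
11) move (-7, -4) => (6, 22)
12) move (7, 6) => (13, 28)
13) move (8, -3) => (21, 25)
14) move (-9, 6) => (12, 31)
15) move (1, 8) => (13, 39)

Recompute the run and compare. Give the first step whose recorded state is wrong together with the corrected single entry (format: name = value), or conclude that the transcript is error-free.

step 1: x = 3 + (4) = 7, y = -6 + (6) = 0 -> checks out
step 2: x = 7 + (3) = 10, y = 0 + (8) = 8 -> agrees with the transcript
step 3: x = 10 + (-2) = 8, y = 8 + (-9) = -1 -> matches
step 4: x = 8 + (7) = 15, y = -1 + (3) = 2 -> agrees with the transcript
step 5: x = 15 + (-5) = 10, y = 2 + (4) = 6 -> matches
step 6: x = 10 + (8) = 18, y = 6 + (9) = 15 -> matches
step 7: x = 18 + (-3) = 15, y = 15 + (0) = 15 -> verified
step 8: x = 15 + (4) = 19, y = 15 + (8) = 23 -> same as recorded
step 9: x = 19 + (1) = 20, y = 23 + (0) = 23 -> confirmed correct
step 10: x = 20 + (-7) = 13, y = 23 + (3) = 26 -> no discrepancy
step 11: x = 13 + (-7) = 6, y = 26 + (-4) = 22 -> verified
step 12: x = 6 + (7) = 13, y = 22 + (6) = 28 -> consistent with the transcript
step 13: x = 13 + (8) = 21, y = 28 + (-3) = 25 -> no discrepancy
step 14: x = 21 + (-9) = 12, y = 25 + (6) = 31 -> same as recorded
step 15: x = 12 + (1) = 13, y = 31 + (8) = 39 -> consistent with the transcript
The recomputation confirms every line.

no error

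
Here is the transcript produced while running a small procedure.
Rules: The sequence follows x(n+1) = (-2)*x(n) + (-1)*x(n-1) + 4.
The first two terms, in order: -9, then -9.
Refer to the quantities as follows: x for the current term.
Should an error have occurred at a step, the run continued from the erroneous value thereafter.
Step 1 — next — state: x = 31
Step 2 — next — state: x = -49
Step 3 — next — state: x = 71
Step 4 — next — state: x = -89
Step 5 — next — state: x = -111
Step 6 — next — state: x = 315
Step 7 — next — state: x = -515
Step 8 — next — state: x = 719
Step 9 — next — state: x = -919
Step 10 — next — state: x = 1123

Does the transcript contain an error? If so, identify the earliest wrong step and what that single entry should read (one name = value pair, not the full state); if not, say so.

Recomputing the run from the initial state:
step 1: x = 31
step 2: x = -49
step 3: x = 71
step 4: x = -89
step 5: x = 111
step 6: x = -129
step 7: x = 151
step 8: x = -169
step 9: x = 191
step 10: x = -209
The first disagreement with the transcript is at step 5, where the value should be x = 111.

step 5, x = 111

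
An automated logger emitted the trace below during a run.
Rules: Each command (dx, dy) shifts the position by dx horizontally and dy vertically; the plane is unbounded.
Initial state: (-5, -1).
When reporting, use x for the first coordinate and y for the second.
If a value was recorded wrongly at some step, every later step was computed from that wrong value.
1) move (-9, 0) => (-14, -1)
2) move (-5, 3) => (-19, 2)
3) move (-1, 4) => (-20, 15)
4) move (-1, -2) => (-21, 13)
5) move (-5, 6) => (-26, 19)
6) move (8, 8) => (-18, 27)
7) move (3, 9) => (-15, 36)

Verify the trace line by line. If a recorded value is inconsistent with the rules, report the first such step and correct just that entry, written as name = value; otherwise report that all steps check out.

Recomputing the run from the initial state:
step 1: x = -14, y = -1
step 2: x = -19, y = 2
step 3: x = -20, y = 6
step 4: x = -21, y = 4
step 5: x = -26, y = 10
step 6: x = -18, y = 18
step 7: x = -15, y = 27
The first disagreement with the trace is at step 3, where the value should be y = 6.

step 3, y = 6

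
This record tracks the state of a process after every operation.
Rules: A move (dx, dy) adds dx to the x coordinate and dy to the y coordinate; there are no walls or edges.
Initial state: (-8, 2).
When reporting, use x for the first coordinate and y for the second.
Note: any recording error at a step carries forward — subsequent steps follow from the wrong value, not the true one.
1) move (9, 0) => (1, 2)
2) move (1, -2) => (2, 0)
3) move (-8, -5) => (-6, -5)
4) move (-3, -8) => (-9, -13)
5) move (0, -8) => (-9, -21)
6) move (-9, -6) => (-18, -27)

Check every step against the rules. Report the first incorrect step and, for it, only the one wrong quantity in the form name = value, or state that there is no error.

no error

Step 1: x = -8 + (9) = 1, y = 2 + (0) = 2 — same as recorded.
Step 2: x = 1 + (1) = 2, y = 2 + (-2) = 0 — no discrepancy.
Step 3: x = 2 + (-8) = -6, y = 0 + (-5) = -5 — agrees with the record.
Step 4: x = -6 + (-3) = -9, y = -5 + (-8) = -13 — checks out.
Step 5: x = -9 + (0) = -9, y = -13 + (-8) = -21 — confirmed correct.
Step 6: x = -9 + (-9) = -18, y = -21 + (-6) = -27 — in agreement.
The recomputation confirms every line.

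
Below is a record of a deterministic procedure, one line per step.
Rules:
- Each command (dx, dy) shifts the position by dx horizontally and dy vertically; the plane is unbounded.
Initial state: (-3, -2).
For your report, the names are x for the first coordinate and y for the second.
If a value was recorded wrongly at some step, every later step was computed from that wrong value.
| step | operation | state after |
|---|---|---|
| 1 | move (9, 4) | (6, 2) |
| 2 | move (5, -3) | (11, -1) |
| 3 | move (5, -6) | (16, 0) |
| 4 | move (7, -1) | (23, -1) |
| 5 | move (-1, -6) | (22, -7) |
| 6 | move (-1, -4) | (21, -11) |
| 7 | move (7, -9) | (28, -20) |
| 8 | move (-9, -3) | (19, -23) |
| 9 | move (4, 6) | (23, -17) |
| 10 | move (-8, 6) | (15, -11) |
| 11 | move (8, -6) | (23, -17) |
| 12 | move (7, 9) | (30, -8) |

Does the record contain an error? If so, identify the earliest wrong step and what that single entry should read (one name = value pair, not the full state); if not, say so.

step 3, y = -7

Recomputing the run from the initial state:
step 1: x = 6, y = 2
step 2: x = 11, y = -1
step 3: x = 16, y = -7
step 4: x = 23, y = -8
step 5: x = 22, y = -14
step 6: x = 21, y = -18
step 7: x = 28, y = -27
step 8: x = 19, y = -30
step 9: x = 23, y = -24
step 10: x = 15, y = -18
step 11: x = 23, y = -24
step 12: x = 30, y = -15
The first disagreement with the record is at step 3, where the value should be y = -7.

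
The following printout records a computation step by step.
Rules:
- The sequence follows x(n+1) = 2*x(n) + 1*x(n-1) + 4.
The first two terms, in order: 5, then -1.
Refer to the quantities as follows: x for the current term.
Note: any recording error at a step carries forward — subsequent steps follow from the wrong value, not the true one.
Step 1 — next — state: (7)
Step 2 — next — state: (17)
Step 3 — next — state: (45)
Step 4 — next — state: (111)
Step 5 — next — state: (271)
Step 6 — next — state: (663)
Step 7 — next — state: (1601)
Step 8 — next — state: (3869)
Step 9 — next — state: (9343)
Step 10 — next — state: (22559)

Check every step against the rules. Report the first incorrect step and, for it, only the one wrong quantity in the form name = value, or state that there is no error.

1. x = 2*(-1) + (1)*(5) + (4) = 7 (matches)
2. x = 2*(7) + (1)*(-1) + (4) = 17 (exactly as logged)
3. x = 2*(17) + (1)*(7) + (4) = 45 (confirmed correct)
4. x = 2*(45) + (1)*(17) + (4) = 111 (agrees with the printout)
5. x = 2*(111) + (1)*(45) + (4) = 271 (same as recorded)
6. x = 2*(271) + (1)*(111) + (4) = 657 (a discrepancy with the printout)
The earliest wrong entry is at step 6: it should read x = 657.

step 6, x = 657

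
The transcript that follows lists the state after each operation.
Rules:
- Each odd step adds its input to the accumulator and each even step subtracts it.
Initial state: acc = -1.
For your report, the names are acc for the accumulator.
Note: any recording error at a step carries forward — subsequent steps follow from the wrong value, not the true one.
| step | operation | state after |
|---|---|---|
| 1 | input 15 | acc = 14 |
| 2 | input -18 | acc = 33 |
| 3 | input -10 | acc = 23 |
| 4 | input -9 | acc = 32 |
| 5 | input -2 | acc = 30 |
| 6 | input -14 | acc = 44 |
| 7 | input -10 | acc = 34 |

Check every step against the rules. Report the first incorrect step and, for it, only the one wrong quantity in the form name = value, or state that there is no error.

step 2, acc = 32

Step 1: acc = -1 + 15 = 14 — same as recorded.
Step 2: acc = 14 - -18 = 32 — the entry is off here.
First deviation found at step 2; the corrected entry is acc = 32.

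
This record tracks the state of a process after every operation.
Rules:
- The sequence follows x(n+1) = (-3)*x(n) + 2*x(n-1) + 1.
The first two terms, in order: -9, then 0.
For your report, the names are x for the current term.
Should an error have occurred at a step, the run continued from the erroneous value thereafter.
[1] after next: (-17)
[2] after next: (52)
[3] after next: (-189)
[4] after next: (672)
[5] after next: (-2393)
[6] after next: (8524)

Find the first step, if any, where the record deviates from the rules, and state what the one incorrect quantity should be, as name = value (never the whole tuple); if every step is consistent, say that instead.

no error

Step 1: x = -3*(0) + (2)*(-9) + (1) = -17 — confirmed correct.
Step 2: x = -3*(-17) + (2)*(0) + (1) = 52 — no discrepancy.
Step 3: x = -3*(52) + (2)*(-17) + (1) = -189 — confirmed correct.
Step 4: x = -3*(-189) + (2)*(52) + (1) = 672 — in agreement.
Step 5: x = -3*(672) + (2)*(-189) + (1) = -2393 — same as recorded.
Step 6: x = -3*(-2393) + (2)*(672) + (1) = 8524 — confirmed correct.
Every step is consistent.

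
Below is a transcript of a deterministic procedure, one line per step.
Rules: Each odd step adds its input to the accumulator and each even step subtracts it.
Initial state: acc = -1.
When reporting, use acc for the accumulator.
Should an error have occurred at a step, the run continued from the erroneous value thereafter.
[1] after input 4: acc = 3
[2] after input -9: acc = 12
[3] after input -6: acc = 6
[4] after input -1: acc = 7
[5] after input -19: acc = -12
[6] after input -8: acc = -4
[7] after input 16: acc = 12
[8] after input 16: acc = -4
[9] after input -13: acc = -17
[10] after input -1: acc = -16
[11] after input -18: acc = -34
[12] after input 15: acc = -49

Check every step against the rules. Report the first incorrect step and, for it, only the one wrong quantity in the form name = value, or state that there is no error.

step 1: acc = -1 + 4 = 3 -> confirmed correct
step 2: acc = 3 - -9 = 12 -> matches
step 3: acc = 12 + -6 = 6 -> same as recorded
step 4: acc = 6 - -1 = 7 -> consistent with the transcript
step 5: acc = 7 + -19 = -12 -> in agreement
step 6: acc = -12 - -8 = -4 -> checks out
step 7: acc = -4 + 16 = 12 -> verified
step 8: acc = 12 - 16 = -4 -> exactly as logged
step 9: acc = -4 + -13 = -17 -> exactly as logged
step 10: acc = -17 - -1 = -16 -> consistent with the transcript
step 11: acc = -16 + -18 = -34 -> exactly as logged
step 12: acc = -34 - 15 = -49 -> matches
The whole run recomputes cleanly — no discrepancies.

no error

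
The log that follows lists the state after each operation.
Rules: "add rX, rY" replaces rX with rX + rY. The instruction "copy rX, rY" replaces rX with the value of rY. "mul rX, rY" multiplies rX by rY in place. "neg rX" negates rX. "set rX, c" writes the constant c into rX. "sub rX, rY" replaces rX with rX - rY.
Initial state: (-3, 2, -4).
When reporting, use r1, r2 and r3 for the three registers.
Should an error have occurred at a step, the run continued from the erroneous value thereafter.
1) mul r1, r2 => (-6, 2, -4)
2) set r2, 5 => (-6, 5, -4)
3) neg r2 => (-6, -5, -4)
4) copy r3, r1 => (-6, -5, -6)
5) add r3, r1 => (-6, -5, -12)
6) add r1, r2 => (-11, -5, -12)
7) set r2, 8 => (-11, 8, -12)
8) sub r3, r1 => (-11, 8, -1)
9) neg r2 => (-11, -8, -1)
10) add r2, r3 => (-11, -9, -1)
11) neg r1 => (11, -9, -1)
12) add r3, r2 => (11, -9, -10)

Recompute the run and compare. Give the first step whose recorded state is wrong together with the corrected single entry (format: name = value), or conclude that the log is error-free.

no error

Recomputing the run from the initial state:
step 1: r1 = -6, r2 = 2, r3 = -4
step 2: r1 = -6, r2 = 5, r3 = -4
step 3: r1 = -6, r2 = -5, r3 = -4
step 4: r1 = -6, r2 = -5, r3 = -6
step 5: r1 = -6, r2 = -5, r3 = -12
step 6: r1 = -11, r2 = -5, r3 = -12
step 7: r1 = -11, r2 = 8, r3 = -12
step 8: r1 = -11, r2 = 8, r3 = -1
step 9: r1 = -11, r2 = -8, r3 = -1
step 10: r1 = -11, r2 = -9, r3 = -1
step 11: r1 = 11, r2 = -9, r3 = -1
step 12: r1 = 11, r2 = -9, r3 = -10
This matches the log at every step.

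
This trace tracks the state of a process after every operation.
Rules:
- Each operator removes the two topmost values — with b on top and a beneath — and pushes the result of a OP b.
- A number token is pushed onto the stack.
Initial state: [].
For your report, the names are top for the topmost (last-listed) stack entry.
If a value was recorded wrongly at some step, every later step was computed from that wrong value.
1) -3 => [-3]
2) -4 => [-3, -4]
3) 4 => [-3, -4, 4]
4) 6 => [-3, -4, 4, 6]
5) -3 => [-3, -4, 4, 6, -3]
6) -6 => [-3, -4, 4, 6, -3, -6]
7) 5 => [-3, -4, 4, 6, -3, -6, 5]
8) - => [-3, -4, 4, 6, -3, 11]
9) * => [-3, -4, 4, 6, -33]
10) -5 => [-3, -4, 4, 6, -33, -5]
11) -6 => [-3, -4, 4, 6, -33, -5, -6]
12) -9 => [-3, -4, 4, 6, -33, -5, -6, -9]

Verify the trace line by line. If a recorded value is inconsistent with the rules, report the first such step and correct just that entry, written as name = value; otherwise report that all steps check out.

step 8, top = -11

Recomputing the run from the initial state:
step 1: [-3]
step 2: [-3, -4]
step 3: [-3, -4, 4]
step 4: [-3, -4, 4, 6]
step 5: [-3, -4, 4, 6, -3]
step 6: [-3, -4, 4, 6, -3, -6]
step 7: [-3, -4, 4, 6, -3, -6, 5]
step 8: [-3, -4, 4, 6, -3, -11]
step 9: [-3, -4, 4, 6, 33]
step 10: [-3, -4, 4, 6, 33, -5]
step 11: [-3, -4, 4, 6, 33, -5, -6]
step 12: [-3, -4, 4, 6, 33, -5, -6, -9]
The first disagreement with the trace is at step 8, where the value should be top = -11.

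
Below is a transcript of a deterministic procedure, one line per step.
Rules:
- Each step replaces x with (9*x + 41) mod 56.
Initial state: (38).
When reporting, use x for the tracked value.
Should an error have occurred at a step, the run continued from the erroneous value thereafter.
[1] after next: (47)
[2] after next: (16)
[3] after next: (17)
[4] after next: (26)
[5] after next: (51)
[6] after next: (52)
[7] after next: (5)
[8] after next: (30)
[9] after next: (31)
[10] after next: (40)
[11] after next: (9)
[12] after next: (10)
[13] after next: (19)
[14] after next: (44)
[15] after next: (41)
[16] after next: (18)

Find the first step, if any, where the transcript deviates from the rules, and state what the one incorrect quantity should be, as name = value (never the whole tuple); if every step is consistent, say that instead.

step 15, x = 45

Recomputing the run from the initial state:
step 1: x = 47
step 2: x = 16
step 3: x = 17
step 4: x = 26
step 5: x = 51
step 6: x = 52
step 7: x = 5
step 8: x = 30
step 9: x = 31
step 10: x = 40
step 11: x = 9
step 12: x = 10
step 13: x = 19
step 14: x = 44
step 15: x = 45
step 16: x = 54
The first disagreement with the transcript is at step 15, where the value should be x = 45.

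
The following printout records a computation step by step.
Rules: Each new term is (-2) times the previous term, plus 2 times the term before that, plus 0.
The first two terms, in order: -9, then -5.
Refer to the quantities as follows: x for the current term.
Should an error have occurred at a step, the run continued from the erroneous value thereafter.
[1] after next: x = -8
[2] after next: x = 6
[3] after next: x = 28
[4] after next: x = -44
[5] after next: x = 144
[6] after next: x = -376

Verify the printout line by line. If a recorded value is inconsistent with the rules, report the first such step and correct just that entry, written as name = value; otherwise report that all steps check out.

step 1: x = -2*(-5) + (2)*(-9) + (0) = -8 -> in agreement
step 2: x = -2*(-8) + (2)*(-5) + (0) = 6 -> verified
step 3: x = -2*(6) + (2)*(-8) + (0) = -28 -> the recorded entry deviates here
Conclusion: step 3 carries the first error; the entry should be x = -28.

step 3, x = -28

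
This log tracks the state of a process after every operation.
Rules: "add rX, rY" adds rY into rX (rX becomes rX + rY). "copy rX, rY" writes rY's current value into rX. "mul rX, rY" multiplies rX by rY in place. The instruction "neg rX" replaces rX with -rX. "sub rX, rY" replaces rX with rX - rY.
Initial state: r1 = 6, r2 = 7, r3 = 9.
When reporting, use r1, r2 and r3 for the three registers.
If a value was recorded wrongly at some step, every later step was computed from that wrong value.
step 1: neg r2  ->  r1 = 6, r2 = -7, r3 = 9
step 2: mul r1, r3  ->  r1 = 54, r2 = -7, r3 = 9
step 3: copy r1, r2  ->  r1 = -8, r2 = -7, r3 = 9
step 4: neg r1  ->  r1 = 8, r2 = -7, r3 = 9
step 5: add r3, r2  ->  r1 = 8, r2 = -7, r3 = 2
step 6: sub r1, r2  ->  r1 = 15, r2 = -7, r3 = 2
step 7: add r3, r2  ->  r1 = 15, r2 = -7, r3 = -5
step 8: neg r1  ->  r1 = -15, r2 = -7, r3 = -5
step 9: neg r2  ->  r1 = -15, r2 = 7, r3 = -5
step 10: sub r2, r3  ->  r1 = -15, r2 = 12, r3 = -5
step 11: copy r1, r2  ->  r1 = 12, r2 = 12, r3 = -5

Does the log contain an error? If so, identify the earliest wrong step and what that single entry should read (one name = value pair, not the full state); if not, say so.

Recomputing the run from the initial state:
step 1: r1 = 6, r2 = -7, r3 = 9
step 2: r1 = 54, r2 = -7, r3 = 9
step 3: r1 = -7, r2 = -7, r3 = 9
step 4: r1 = 7, r2 = -7, r3 = 9
step 5: r1 = 7, r2 = -7, r3 = 2
step 6: r1 = 14, r2 = -7, r3 = 2
step 7: r1 = 14, r2 = -7, r3 = -5
step 8: r1 = -14, r2 = -7, r3 = -5
step 9: r1 = -14, r2 = 7, r3 = -5
step 10: r1 = -14, r2 = 12, r3 = -5
step 11: r1 = 12, r2 = 12, r3 = -5
The first disagreement with the log is at step 3, where the value should be r1 = -7.

step 3, r1 = -7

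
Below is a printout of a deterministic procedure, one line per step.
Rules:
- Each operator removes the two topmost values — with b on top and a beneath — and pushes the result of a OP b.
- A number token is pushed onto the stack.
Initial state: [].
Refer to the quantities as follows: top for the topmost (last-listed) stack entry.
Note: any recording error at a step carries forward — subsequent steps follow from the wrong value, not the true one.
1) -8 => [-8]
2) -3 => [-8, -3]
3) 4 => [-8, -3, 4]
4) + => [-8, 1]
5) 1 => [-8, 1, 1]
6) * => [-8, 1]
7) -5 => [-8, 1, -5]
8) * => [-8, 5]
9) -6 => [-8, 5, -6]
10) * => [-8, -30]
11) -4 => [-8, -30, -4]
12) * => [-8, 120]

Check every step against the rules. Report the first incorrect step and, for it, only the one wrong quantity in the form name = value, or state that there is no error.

Recomputing the run from the initial state:
step 1: [-8]
step 2: [-8, -3]
step 3: [-8, -3, 4]
step 4: [-8, 1]
step 5: [-8, 1, 1]
step 6: [-8, 1]
step 7: [-8, 1, -5]
step 8: [-8, -5]
step 9: [-8, -5, -6]
step 10: [-8, 30]
step 11: [-8, 30, -4]
step 12: [-8, -120]
The first disagreement with the printout is at step 8, where the value should be top = -5.

step 8, top = -5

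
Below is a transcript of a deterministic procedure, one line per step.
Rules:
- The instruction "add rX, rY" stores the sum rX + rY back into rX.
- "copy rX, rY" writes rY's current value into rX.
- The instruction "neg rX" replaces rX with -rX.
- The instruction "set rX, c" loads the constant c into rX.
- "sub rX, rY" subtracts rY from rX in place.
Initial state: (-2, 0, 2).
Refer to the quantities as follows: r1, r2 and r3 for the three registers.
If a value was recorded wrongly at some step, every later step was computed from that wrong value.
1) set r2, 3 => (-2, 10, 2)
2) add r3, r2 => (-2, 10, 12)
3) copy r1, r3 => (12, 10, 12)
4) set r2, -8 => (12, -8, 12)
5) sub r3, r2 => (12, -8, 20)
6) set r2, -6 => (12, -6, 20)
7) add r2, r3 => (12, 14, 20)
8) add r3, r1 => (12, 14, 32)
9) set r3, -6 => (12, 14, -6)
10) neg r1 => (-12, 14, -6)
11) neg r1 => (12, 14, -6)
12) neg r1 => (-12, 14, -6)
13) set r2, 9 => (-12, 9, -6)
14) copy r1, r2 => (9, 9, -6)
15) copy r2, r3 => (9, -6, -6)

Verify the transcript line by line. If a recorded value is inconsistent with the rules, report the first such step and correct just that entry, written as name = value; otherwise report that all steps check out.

Recomputing the run from the initial state:
step 1: r1 = -2, r2 = 3, r3 = 2
step 2: r1 = -2, r2 = 3, r3 = 5
step 3: r1 = 5, r2 = 3, r3 = 5
step 4: r1 = 5, r2 = -8, r3 = 5
step 5: r1 = 5, r2 = -8, r3 = 13
step 6: r1 = 5, r2 = -6, r3 = 13
step 7: r1 = 5, r2 = 7, r3 = 13
step 8: r1 = 5, r2 = 7, r3 = 18
step 9: r1 = 5, r2 = 7, r3 = -6
step 10: r1 = -5, r2 = 7, r3 = -6
step 11: r1 = 5, r2 = 7, r3 = -6
step 12: r1 = -5, r2 = 7, r3 = -6
step 13: r1 = -5, r2 = 9, r3 = -6
step 14: r1 = 9, r2 = 9, r3 = -6
step 15: r1 = 9, r2 = -6, r3 = -6
The first disagreement with the transcript is at step 1, where the value should be r2 = 3.

step 1, r2 = 3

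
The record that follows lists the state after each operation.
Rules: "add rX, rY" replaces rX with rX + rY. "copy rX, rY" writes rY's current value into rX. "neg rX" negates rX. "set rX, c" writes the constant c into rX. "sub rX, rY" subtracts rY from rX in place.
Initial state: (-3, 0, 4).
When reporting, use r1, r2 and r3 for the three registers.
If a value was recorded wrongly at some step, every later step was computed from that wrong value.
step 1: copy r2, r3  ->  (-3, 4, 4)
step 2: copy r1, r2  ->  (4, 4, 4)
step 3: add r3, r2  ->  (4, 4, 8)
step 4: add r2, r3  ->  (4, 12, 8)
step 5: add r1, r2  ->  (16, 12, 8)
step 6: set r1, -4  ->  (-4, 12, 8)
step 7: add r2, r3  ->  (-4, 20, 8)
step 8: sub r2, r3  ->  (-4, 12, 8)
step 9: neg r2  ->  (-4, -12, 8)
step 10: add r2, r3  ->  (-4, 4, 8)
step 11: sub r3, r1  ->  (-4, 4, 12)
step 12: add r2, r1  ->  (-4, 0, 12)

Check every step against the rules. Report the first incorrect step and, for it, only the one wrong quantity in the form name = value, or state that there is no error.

step 10, r2 = -4

Recomputing the run from the initial state:
step 1: r1 = -3, r2 = 4, r3 = 4
step 2: r1 = 4, r2 = 4, r3 = 4
step 3: r1 = 4, r2 = 4, r3 = 8
step 4: r1 = 4, r2 = 12, r3 = 8
step 5: r1 = 16, r2 = 12, r3 = 8
step 6: r1 = -4, r2 = 12, r3 = 8
step 7: r1 = -4, r2 = 20, r3 = 8
step 8: r1 = -4, r2 = 12, r3 = 8
step 9: r1 = -4, r2 = -12, r3 = 8
step 10: r1 = -4, r2 = -4, r3 = 8
step 11: r1 = -4, r2 = -4, r3 = 12
step 12: r1 = -4, r2 = -8, r3 = 12
The first disagreement with the record is at step 10, where the value should be r2 = -4.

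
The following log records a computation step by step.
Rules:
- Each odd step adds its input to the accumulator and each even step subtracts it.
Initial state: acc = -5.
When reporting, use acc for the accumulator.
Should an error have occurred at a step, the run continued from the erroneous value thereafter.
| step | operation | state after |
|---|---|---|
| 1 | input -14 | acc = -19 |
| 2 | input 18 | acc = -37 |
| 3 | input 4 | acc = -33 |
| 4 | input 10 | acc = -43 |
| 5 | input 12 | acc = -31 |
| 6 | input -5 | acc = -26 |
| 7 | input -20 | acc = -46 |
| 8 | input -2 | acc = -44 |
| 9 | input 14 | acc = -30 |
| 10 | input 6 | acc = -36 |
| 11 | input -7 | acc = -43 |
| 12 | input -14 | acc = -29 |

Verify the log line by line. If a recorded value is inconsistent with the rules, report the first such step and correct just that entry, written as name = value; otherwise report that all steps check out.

1. acc = -5 + -14 = -19 (checks out)
2. acc = -19 - 18 = -37 (no discrepancy)
3. acc = -37 + 4 = -33 (consistent with the log)
4. acc = -33 - 10 = -43 (exactly as logged)
5. acc = -43 + 12 = -31 (consistent with the log)
6. acc = -31 - -5 = -26 (exactly as logged)
7. acc = -26 + -20 = -46 (agrees with the log)
8. acc = -46 - -2 = -44 (agrees with the log)
9. acc = -44 + 14 = -30 (verified)
10. acc = -30 - 6 = -36 (agrees with the log)
11. acc = -36 + -7 = -43 (verified)
12. acc = -43 - -14 = -29 (matches)
Nothing is out of place; the run is error-free.

no error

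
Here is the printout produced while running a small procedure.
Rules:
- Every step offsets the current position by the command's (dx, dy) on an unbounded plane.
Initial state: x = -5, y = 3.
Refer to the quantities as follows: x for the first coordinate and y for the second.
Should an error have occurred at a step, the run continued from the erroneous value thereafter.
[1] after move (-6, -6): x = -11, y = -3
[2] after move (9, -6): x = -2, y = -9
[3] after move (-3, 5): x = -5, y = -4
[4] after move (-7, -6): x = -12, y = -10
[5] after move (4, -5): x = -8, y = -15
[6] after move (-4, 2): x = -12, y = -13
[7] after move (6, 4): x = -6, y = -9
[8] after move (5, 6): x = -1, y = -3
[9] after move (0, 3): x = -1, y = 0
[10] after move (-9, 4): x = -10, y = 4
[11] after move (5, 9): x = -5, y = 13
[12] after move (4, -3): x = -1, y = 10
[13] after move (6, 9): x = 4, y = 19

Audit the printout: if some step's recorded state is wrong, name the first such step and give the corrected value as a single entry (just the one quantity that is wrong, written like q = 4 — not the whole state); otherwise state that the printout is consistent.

step 13, x = 5

Step 1: x = -5 + (-6) = -11, y = 3 + (-6) = -3 — checks out.
Step 2: x = -11 + (9) = -2, y = -3 + (-6) = -9 — confirmed correct.
Step 3: x = -2 + (-3) = -5, y = -9 + (5) = -4 — exactly as logged.
Step 4: x = -5 + (-7) = -12, y = -4 + (-6) = -10 — in agreement.
Step 5: x = -12 + (4) = -8, y = -10 + (-5) = -15 — confirmed correct.
Step 6: x = -8 + (-4) = -12, y = -15 + (2) = -13 — in agreement.
Step 7: x = -12 + (6) = -6, y = -13 + (4) = -9 — no discrepancy.
Step 8: x = -6 + (5) = -1, y = -9 + (6) = -3 — matches.
Step 9: x = -1 + (0) = -1, y = -3 + (3) = 0 — same as recorded.
Step 10: x = -1 + (-9) = -10, y = 0 + (4) = 4 — matches.
Step 11: x = -10 + (5) = -5, y = 4 + (9) = 13 — checks out.
Step 12: x = -5 + (4) = -1, y = 13 + (-3) = 10 — consistent with the printout.
Step 13: x = -1 + (6) = 5, y = 10 + (9) = 19 — this is not what the printout shows.
Step 13 is the first one off; corrected, x = 5.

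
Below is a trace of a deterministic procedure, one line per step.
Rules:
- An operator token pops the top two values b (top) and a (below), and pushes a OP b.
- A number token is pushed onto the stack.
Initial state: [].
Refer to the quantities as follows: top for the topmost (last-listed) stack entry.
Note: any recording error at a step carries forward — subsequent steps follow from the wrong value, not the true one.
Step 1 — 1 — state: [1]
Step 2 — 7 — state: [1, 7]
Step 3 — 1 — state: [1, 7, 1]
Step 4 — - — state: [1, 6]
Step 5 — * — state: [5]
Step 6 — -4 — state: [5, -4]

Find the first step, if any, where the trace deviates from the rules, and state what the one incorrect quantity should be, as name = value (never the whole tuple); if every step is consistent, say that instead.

step 5, top = 6

step 1: push 1: top = 1 -> consistent with the trace
step 2: push 7: top = 7 -> same as recorded
step 3: push 1: top = 1 -> checks out
step 4: 7 - 1 = 6 -> confirmed correct
step 5: 1 * 6 = 6 -> the trace has a different value
The earliest wrong entry is at step 5: it should read top = 6.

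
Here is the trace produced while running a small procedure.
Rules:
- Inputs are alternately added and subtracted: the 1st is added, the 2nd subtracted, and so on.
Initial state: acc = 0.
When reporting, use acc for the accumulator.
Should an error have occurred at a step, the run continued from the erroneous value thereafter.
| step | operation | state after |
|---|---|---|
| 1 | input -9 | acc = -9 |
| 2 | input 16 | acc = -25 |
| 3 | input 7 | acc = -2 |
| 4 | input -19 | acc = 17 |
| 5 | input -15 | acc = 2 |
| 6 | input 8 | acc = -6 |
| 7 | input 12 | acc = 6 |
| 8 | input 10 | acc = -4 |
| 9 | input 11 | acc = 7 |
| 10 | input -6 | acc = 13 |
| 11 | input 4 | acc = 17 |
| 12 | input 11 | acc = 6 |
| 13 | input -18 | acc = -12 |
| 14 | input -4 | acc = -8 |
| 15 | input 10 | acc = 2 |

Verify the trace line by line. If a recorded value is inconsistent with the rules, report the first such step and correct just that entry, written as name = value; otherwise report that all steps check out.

step 3, acc = -18

Step 1: acc = 0 + -9 = -9 — consistent with the trace.
Step 2: acc = -9 - 16 = -25 — confirmed correct.
Step 3: acc = -25 + 7 = -18 — the trace disagrees here.
The earliest wrong entry is at step 3: it should read acc = -18.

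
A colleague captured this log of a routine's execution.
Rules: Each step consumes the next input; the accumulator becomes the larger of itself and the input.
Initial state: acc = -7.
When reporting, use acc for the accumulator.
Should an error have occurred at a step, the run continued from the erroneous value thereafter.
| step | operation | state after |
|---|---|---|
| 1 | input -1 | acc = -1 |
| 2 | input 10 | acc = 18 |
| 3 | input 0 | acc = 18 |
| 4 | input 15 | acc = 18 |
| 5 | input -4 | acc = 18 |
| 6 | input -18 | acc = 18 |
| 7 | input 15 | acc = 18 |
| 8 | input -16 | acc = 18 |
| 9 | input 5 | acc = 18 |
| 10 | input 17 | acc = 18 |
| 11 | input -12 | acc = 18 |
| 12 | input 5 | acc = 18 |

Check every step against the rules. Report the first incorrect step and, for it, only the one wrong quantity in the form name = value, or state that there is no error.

Recomputing the run from the initial state:
step 1: acc = -1
step 2: acc = 10
step 3: acc = 10
step 4: acc = 15
step 5: acc = 15
step 6: acc = 15
step 7: acc = 15
step 8: acc = 15
step 9: acc = 15
step 10: acc = 17
step 11: acc = 17
step 12: acc = 17
The first disagreement with the log is at step 2, where the value should be acc = 10.

step 2, acc = 10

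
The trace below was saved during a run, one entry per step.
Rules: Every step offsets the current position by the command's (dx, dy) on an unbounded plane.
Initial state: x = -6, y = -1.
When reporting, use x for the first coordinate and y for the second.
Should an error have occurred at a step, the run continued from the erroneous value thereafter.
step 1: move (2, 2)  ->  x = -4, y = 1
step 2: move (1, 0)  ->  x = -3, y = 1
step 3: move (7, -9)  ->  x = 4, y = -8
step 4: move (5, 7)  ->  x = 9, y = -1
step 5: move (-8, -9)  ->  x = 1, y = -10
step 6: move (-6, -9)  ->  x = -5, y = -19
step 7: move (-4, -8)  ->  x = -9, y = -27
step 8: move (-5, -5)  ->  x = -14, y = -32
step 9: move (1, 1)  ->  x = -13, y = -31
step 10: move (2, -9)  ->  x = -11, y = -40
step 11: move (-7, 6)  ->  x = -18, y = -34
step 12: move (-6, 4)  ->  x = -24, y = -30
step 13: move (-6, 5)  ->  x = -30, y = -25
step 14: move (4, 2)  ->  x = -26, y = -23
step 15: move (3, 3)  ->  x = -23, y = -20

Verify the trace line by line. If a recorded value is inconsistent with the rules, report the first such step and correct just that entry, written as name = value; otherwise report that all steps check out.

no error

Step 1: x = -6 + (2) = -4, y = -1 + (2) = 1 — same as recorded.
Step 2: x = -4 + (1) = -3, y = 1 + (0) = 1 — checks out.
Step 3: x = -3 + (7) = 4, y = 1 + (-9) = -8 — no discrepancy.
Step 4: x = 4 + (5) = 9, y = -8 + (7) = -1 — checks out.
Step 5: x = 9 + (-8) = 1, y = -1 + (-9) = -10 — same as recorded.
Step 6: x = 1 + (-6) = -5, y = -10 + (-9) = -19 — verified.
Step 7: x = -5 + (-4) = -9, y = -19 + (-8) = -27 — in agreement.
Step 8: x = -9 + (-5) = -14, y = -27 + (-5) = -32 — no discrepancy.
Step 9: x = -14 + (1) = -13, y = -32 + (1) = -31 — same as recorded.
Step 10: x = -13 + (2) = -11, y = -31 + (-9) = -40 — checks out.
Step 11: x = -11 + (-7) = -18, y = -40 + (6) = -34 — same as recorded.
Step 12: x = -18 + (-6) = -24, y = -34 + (4) = -30 — exactly as logged.
Step 13: x = -24 + (-6) = -30, y = -30 + (5) = -25 — confirmed correct.
Step 14: x = -30 + (4) = -26, y = -25 + (2) = -23 — consistent with the trace.
Step 15: x = -26 + (3) = -23, y = -23 + (3) = -20 — no discrepancy.
All entries verified; no error found.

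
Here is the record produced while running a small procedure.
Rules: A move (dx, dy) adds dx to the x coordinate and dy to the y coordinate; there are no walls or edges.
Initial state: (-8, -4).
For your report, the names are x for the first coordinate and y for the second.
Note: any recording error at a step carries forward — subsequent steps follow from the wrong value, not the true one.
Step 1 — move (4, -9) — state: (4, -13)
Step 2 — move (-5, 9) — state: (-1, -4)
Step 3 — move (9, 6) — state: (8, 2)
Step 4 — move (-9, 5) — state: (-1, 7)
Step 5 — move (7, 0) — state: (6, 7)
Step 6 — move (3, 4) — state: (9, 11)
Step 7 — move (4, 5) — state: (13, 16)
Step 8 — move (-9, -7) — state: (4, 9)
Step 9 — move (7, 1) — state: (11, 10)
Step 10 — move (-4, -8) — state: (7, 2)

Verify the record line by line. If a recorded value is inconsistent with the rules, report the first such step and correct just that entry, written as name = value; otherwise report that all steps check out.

step 1: x = -8 + (4) = -4, y = -4 + (-9) = -13 -> a discrepancy with the record
The audit stops at step 1: the recorded entry is wrong and should be x = -4.

step 1, x = -4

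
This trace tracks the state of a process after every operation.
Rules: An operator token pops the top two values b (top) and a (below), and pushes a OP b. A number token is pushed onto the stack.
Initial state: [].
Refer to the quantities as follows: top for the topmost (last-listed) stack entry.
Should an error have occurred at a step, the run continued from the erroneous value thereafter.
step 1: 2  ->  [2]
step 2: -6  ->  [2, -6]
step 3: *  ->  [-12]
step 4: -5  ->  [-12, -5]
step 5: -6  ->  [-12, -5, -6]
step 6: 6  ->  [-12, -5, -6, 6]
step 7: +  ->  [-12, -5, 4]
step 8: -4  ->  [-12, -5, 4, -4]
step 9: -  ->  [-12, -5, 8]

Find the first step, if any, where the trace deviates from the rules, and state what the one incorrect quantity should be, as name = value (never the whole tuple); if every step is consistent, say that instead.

step 7, top = 0

step 1: push 2: top = 2 -> confirmed correct
step 2: push -6: top = -6 -> agrees with the trace
step 3: 2 * -6 = -12 -> matches
step 4: push -5: top = -5 -> agrees with the trace
step 5: push -6: top = -6 -> matches
step 6: push 6: top = 6 -> agrees with the trace
step 7: -6 + 6 = 0 -> not what was recorded
The earliest wrong entry is at step 7: it should read top = 0.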